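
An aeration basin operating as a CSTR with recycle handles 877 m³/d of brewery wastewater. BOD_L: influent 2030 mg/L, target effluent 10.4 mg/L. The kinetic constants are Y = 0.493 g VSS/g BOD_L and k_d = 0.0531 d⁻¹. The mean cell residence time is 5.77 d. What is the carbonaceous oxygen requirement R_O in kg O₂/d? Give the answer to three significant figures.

R_O ≈ 822 kg O₂/d

Observed yield with endogenous decay: Y_obs = Y / (1 + k_d·θ_c) = 0.493 / (1 + 0.0531 × 5.77) = 0.493 / 1.306 = 0.3774 g VSS/g BOD_L.
Substrate removed = Q·(S₀ − S) = 877 m³/d × (2030 − 10.4) g/m³ = 1.77×10^6 g/d = 1771 kg/d.
Biomass synthesised: P_X = Y_obs × 1771 = 668.4 kg VSS/d.
R_O = Q·(S₀ − S) − 1.42·P_X = 1771 − 1.42 × 668.4 = 822.1 kg O₂/d.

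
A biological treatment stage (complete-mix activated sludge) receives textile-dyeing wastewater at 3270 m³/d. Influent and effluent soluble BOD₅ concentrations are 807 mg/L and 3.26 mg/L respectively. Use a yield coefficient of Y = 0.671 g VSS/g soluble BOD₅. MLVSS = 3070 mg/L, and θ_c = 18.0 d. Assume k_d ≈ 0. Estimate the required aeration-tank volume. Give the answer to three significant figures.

With k_d = 0 the design equation reduces to V = Y Q (S₀−S) θ_c / X = 0.671 × 3270 × (807 − 3.26) × 18.0 / 3070 = 10340 m³.

V ≈ 10300 m³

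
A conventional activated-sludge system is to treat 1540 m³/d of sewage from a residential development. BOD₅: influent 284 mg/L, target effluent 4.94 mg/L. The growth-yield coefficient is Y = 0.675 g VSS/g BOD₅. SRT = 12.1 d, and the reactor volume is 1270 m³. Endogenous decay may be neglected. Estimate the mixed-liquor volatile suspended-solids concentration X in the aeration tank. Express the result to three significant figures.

X ≈ 2760 mg/L

From V·X = Y·Q·(S₀ − S)·θ_c (decay neglected): X = 0.675 × 1540 × (284 − 4.94) × 12.1 / 1270 = 2764 mg/L.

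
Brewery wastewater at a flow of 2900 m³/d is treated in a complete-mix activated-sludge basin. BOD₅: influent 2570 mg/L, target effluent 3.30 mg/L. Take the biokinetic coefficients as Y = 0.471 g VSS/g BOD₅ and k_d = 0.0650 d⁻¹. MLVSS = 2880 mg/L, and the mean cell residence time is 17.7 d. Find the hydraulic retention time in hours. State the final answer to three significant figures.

From the SRT design equation V = Y Q (S₀−S) θ_c / [X (1 + k_d θ_c)] = 0.471 × 2900 × (2570 − 3.30) × 17.7 / [2880 × (1 + 0.0650 × 17.7)] = 6.21×10^7 / 6193 = 10019 m³.
HRT = V/Q = 10019 m³ / 2900 m³·d⁻¹ = 3.455 d × 24 = 82.92 h.

τ ≈ 82.9 h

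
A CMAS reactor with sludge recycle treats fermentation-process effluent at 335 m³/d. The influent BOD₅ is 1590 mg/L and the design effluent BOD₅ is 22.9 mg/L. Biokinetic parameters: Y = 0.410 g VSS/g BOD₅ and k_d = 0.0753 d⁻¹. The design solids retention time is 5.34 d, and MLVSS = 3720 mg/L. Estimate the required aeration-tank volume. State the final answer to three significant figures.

V ≈ 220 m³

Rearranging the biomass balance for a CMAS with decay, V = Y·Q·ΔS·θ_c / [X·(1+k_d θ_c)] = 0.410 × 335 × (1590 − 22.9) × 5.34 / [3720 × (1 + 0.0753 × 5.34)] = 1.15×10^6 / 5216 = 220.4 m³.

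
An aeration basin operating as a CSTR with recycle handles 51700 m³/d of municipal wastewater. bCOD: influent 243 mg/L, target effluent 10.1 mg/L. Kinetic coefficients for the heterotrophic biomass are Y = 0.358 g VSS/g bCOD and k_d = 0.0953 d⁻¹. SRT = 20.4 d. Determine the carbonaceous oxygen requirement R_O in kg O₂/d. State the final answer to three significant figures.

R_O ≈ 9960 kg O₂/d

Y_obs = Y / (1 + k_d θ_c) = 0.358 / (1 + 0.0953 × 20.4) = 0.358 / 2.944 = 0.1216.
Q·(S₀ − S) = 51700 × (243 − 10.1) × 10⁻³ = 12041 kg/d removed.
Biomass synthesised: P_X = Y_obs × 12041 = 1464 kg VSS/d.
Carbonaceous O₂ demand = substrate oxidised − cell-mass equivalent = 12041 − 1.42 × 1464 = 9962 kg O₂/d.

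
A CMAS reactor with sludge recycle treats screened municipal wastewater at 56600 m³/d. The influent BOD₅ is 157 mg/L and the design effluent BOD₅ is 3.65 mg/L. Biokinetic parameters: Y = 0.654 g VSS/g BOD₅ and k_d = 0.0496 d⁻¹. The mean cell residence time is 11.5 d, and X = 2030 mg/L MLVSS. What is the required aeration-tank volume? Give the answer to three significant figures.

V ≈ 20500 m³

Steady-state biomass mass balance: V·X·(1 + k_d·θ_c) = Y·Q·(S₀ − S)·θ_c, so V = 0.654 × 56600 × (157 − 3.65) × 11.5 / [2030 × (1 + 0.0496 × 11.5)] = 6.53×10^7 / 3188 = 20477 m³.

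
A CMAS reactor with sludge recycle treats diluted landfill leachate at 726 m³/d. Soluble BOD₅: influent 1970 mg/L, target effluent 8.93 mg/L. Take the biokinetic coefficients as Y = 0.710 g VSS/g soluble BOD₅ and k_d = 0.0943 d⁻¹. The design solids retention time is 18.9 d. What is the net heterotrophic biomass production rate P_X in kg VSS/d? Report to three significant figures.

Correct the yield for decay: Y_obs = Y/(1 + k_d θ_c) = 0.710 / (1 + 0.0943 × 18.9) = 0.710 / 2.782 = 0.2552.
Q·(S₀ − S) = 726 × (1970 − 8.93) × 10⁻³ = 1424 kg/d removed.
Net biomass production P_X = Y_obs × Q·(S₀ − S) = 0.2552 × 1424 = 363.3 kg VSS/d.

P_X ≈ 363 kg VSS/d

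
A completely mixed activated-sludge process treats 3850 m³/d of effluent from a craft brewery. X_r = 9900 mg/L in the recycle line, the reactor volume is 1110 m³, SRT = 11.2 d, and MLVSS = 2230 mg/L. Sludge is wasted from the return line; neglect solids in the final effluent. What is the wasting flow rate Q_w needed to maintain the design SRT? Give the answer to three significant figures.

Q_w ≈ 22.3 m³/d

Q_w = (V·X)/(θ_c X_r) = 1110 × 2230 / (11.2 × 9900) = 22.32 m³/d.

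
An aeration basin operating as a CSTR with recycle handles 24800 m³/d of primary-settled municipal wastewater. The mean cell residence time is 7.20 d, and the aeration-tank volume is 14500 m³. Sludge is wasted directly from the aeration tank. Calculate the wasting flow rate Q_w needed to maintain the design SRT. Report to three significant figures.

Wasting from the aeration tank: Q_w = V / θ_c = 14500 / 7.20 = 2014 m³/d.

Q_w ≈ 2010 m³/d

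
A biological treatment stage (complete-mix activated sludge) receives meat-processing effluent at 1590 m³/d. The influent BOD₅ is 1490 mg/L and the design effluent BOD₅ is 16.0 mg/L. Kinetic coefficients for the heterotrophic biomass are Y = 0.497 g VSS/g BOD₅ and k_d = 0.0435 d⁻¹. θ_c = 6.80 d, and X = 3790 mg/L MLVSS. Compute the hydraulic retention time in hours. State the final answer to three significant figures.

From the SRT design equation V = Y Q (S₀−S) θ_c / [X (1 + k_d θ_c)] = 0.497 × 1590 × (1490 − 16.0) × 6.80 / [3790 × (1 + 0.0435 × 6.80)] = 7.92×10^6 / 4911 = 1613 m³.
HRT = V/Q = 1613 m³ / 1590 m³·d⁻¹ = 1.014 d × 24 = 24.34 h.

τ ≈ 24.3 h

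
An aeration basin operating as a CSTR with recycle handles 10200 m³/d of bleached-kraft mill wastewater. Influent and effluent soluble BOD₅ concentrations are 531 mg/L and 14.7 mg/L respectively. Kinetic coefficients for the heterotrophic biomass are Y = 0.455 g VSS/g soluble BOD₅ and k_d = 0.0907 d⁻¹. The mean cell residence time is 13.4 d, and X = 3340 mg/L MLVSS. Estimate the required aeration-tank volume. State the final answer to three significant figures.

V ≈ 4340 m³

Rearranging the biomass balance for a CMAS with decay, V = Y·Q·ΔS·θ_c / [X·(1+k_d θ_c)] = 0.455 × 10200 × (531 − 14.7) × 13.4 / [3340 × (1 + 0.0907 × 13.4)] = 3.21×10^7 / 7399 = 4339 m³.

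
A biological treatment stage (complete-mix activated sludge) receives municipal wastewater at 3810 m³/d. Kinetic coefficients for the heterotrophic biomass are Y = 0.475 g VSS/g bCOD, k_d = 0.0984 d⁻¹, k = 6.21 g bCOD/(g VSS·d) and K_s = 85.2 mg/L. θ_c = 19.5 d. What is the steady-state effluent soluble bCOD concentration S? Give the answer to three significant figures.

From the Monod/SRT balance for a CMAS, S = K_s·(1+k_d θ_c)/[θ_c·(Y k − k_d) − 1] = 85.2 × (1 + 0.0984 × 19.5) / [19.5 × (0.475 × 6.21 − 0.0984) − 1] = 248.7 / 54.60 = 4.555 mg/L.

S ≈ 4.55 mg/L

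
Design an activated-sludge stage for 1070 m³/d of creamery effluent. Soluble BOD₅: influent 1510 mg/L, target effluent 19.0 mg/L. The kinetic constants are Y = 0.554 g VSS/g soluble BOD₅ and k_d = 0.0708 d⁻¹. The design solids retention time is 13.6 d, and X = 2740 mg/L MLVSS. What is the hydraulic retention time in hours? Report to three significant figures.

From the SRT design equation V = Y Q (S₀−S) θ_c / [X (1 + k_d θ_c)] = 0.554 × 1070 × (1510 − 19.0) × 13.6 / [2740 × (1 + 0.0708 × 13.6)] = 1.2×10^7 / 5378 = 2235 m³.
Hydraulic retention time τ = V/Q = 2235 / 1070 = 2.089 d = 50.13 h.

τ ≈ 50.1 h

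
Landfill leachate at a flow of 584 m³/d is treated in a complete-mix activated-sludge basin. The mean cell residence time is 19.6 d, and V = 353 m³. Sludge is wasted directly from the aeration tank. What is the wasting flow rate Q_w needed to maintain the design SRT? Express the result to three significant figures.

For wasting at MLVSS concentration, Q_w = V/θ_c = 353.0/19.6 = 18.01 m³/d.

Q_w ≈ 18.0 m³/d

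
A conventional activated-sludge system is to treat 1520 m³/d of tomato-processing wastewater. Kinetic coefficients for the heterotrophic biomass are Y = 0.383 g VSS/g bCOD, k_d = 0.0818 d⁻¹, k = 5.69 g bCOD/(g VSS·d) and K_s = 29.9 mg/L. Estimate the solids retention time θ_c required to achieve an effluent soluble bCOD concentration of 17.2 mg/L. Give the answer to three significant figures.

θ_c ≈ 1.40 d

Specific growth rate at S = 17.2 mg/L: μ = YkS/(K_s+S) = 0.383·5.69·17.2/(29.9+17.2) = 0.7958 d⁻¹.
Then 1/θ_c = μ − k_d = 0.7958 − 0.0818 = 0.7140 d⁻¹, giving θ_c = 1.401 d.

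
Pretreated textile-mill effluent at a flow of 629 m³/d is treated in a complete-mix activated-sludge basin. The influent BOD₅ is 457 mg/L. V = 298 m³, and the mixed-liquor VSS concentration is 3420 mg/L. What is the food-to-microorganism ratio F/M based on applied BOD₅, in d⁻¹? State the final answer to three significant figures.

F/M = Q·S₀ / (V·X) = 629 × 457 / (298.0 × 3420) = 0.2820 g BOD₅·(g VSS·d)⁻¹.

F/M ≈ 0.282 d⁻¹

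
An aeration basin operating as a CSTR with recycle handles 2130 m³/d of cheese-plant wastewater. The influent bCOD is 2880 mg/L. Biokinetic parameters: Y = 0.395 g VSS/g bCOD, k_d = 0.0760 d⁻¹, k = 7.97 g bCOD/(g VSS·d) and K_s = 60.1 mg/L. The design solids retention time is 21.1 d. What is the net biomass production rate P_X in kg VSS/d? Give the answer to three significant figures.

Effluent substrate depends only on kinetics and SRT: S = K_s(1 + k_d θ_c) / [θ_c(Yk − k_d) − 1] = 60.1 × (1 + 0.0760 × 21.1) / [21.1 × (0.395 × 7.97 − 0.0760) − 1] = 156.5 / 63.82 = 2.452 mg/L.
Y_obs = Y / (1 + k_d θ_c) = 0.395 / (1 + 0.0760 × 21.1) = 0.395 / 2.604 = 0.1517.
ΔS = 2880 − 2.45 = 2878 mg/L, so the substrate removal rate is 2130 × 2878/1000 = 6129 kg bCOD/d.
Biomass produced: P_X = Y_obs·Q·ΔS = 0.1517 × 6129 ≈ 929.9 kg VSS/d.

P_X ≈ 930 kg VSS/d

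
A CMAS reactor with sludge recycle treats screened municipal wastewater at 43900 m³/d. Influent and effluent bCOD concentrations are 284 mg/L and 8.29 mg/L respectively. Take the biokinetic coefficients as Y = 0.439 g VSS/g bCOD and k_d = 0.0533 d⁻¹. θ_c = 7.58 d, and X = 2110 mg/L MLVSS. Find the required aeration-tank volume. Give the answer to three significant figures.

V ≈ 13600 m³

Rearranging the biomass balance for a CMAS with decay, V = Y·Q·ΔS·θ_c / [X·(1+k_d θ_c)] = 0.439 × 43900 × (284 − 8.29) × 7.58 / [2110 × (1 + 0.0533 × 7.58)] = 4.03×10^7 / 2962 = 13596 m³.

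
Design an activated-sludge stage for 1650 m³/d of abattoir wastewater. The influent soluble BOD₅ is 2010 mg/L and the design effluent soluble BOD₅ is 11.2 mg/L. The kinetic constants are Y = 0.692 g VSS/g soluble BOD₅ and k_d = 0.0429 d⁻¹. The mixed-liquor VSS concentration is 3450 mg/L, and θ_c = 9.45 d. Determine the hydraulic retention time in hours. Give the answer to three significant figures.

From the SRT design equation V = Y Q (S₀−S) θ_c / [X (1 + k_d θ_c)] = 0.692 × 1650 × (2010 − 11.2) × 9.45 / [3450 × (1 + 0.0429 × 9.45)] = 2.16×10^7 / 4849 = 4448 m³.
HRT = V/Q = 4448 m³ / 1650 m³·d⁻¹ = 2.696 d × 24 = 64.70 h.

τ ≈ 64.7 h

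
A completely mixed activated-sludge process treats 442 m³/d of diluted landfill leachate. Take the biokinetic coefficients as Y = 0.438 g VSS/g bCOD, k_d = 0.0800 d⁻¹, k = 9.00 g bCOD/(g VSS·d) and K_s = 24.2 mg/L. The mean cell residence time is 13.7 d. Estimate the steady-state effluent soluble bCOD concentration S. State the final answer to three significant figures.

S ≈ 0.977 mg/L

From the Monod/SRT balance for a CMAS, S = K_s·(1+k_d θ_c)/[θ_c·(Y k − k_d) − 1] = 24.2 × (1 + 0.0800 × 13.7) / [13.7 × (0.438 × 9.00 − 0.0800) − 1] = 50.72 / 51.91 = 0.9771 mg/L.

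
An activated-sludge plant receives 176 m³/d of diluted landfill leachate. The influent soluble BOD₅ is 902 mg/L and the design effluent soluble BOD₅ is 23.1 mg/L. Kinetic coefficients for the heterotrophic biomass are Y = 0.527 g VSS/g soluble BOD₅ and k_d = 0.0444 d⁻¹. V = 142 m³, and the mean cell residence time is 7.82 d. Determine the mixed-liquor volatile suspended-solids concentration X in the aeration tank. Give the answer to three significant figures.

Solving the biomass balance for X: X = Y Q (S₀−S) θ_c / [V (1+k_d θ_c)] = 0.527 × 176 × (902 − 23.1) × 7.82 / [142 × (1 + 0.0444 × 7.82)] = 3332 mg/L.

X ≈ 3330 mg/L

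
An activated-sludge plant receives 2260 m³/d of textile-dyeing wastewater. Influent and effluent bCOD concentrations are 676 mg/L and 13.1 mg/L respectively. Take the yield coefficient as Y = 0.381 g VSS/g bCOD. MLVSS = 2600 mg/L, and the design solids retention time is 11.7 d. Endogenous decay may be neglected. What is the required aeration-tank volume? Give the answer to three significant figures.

With k_d = 0 the design equation reduces to V = Y Q (S₀−S) θ_c / X = 0.381 × 2260 × (676 − 13.1) × 11.7 / 2600 = 2569 m³.

V ≈ 2570 m³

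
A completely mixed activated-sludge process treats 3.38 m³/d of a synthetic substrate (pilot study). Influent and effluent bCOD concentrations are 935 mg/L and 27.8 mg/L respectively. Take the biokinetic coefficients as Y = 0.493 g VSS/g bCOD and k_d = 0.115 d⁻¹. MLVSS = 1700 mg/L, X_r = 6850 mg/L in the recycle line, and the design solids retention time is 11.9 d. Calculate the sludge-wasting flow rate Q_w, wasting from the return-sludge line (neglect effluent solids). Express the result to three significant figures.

Steady-state biomass mass balance: V·X·(1 + k_d·θ_c) = Y·Q·(S₀ − S)·θ_c, so V = 0.493 × 3.38 × (935 − 27.8) × 11.9 / [1700 × (1 + 0.115 × 11.9)] = 1.8×10^4 / 4026 = 4.468 m³.
Wasting from the return line (neglecting effluent solids): Q_w = V·X / (θ_c·X_r) = 4.468 × 1700 / (11.9 × 6850) = 0.09318 m³/d.

Q_w ≈ 0.0932 m³/d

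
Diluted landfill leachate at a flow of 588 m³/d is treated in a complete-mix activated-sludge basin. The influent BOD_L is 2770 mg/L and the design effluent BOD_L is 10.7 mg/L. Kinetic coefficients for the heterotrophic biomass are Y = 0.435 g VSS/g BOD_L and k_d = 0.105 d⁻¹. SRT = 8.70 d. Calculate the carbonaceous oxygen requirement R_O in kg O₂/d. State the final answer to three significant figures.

R_O ≈ 1100 kg O₂/d

Y_obs = Y / (1 + k_d θ_c) = 0.435 / (1 + 0.105 × 8.70) = 0.435 / 1.913 = 0.2273.
Substrate removed = Q·(S₀ − S) = 588 m³/d × (2770 − 10.7) g/m³ = 1.62×10^6 g/d = 1622 kg/d.
Net sludge production P_X = 0.2273 × 1622 = 368.8 kg VSS/d.
R_O = Q·ΔS − 1.42 P_X = 1622 − 523.8 = 1099 kg O₂/d.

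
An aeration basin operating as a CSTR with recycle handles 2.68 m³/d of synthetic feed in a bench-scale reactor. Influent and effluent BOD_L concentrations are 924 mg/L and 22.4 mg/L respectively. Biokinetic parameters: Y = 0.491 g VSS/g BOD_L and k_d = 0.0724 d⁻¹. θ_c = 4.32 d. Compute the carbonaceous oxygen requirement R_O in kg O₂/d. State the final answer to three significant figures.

R_O ≈ 1.13 kg O₂/d

Correct the yield for decay: Y_obs = Y/(1 + k_d θ_c) = 0.491 / (1 + 0.0724 × 4.32) = 0.491 / 1.313 = 0.3740.
Q·(S₀ − S) = 2.68 × (924 − 22.4) × 10⁻³ = 2.416 kg/d removed.
P_X = Y_obs·Q·(S₀ − S) = 0.3740 × 2.416 = 0.9037 kg VSS/d.
R_O = Q·ΔS − 1.42 P_X = 2.416 − 1.283 = 1.133 kg O₂/d.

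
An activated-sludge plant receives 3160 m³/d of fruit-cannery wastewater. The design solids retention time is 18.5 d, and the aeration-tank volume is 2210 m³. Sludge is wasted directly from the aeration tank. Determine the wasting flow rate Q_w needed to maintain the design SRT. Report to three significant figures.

For wasting at MLVSS concentration, Q_w = V/θ_c = 2210/18.5 = 119.5 m³/d.

Q_w ≈ 119 m³/d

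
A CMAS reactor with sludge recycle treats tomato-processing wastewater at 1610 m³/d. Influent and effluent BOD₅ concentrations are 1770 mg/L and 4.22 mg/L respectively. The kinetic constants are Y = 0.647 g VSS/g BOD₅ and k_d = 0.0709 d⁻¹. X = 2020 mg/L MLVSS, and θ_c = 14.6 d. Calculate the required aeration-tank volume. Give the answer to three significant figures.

V ≈ 6530 m³

From the SRT design equation V = Y Q (S₀−S) θ_c / [X (1 + k_d θ_c)] = 0.647 × 1610 × (1770 − 4.22) × 14.6 / [2020 × (1 + 0.0709 × 14.6)] = 2.69×10^7 / 4111 = 6532 m³.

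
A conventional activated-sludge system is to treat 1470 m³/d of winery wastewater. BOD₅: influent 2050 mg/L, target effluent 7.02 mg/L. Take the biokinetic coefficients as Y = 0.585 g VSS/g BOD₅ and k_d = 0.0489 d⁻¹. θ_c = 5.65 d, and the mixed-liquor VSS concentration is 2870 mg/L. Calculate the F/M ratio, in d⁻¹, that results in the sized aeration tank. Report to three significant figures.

Rearranging the biomass balance for a CMAS with decay, V = Y·Q·ΔS·θ_c / [X·(1+k_d θ_c)] = 0.585 × 1470 × (2050 − 7.02) × 5.65 / [2870 × (1 + 0.0489 × 5.65)] = 9.93×10^6 / 3663 = 2710 m³.
F/M = Q·S₀ / (V·X) = 1470 × 2050 / (2710 × 2870) = 0.3875 g BOD₅·(g VSS·d)⁻¹.

F/M ≈ 0.387 d⁻¹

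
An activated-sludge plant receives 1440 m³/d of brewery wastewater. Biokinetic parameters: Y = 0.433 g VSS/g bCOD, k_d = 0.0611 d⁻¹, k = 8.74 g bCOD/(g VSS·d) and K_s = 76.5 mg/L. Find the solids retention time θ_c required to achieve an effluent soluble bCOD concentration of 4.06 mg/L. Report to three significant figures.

θ_c ≈ 7.71 d

At the target effluent, Y k S/(K_s+S) = 0.433×8.74×4.06/80.56 = 0.1907 d⁻¹.
θ_c = 1/(μ − k_d) = 1/(0.1907 − 0.0611) = 1/0.1296 = 7.715 d.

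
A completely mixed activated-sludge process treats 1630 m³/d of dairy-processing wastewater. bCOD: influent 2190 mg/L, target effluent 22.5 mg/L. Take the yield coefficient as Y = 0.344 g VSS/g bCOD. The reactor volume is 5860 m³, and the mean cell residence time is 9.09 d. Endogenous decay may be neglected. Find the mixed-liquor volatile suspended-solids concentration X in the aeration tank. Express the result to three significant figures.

X = Y·Q·ΔS·θ_c / V = 0.344 × 1630 × (2190 − 22.5) × 9.09 / 5860 = 1885 mg/L.

X ≈ 1890 mg/L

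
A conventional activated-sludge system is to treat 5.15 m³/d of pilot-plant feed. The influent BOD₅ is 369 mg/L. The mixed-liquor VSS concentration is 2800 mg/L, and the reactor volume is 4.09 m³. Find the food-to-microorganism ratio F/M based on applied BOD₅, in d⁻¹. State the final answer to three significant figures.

F/M ≈ 0.166 d⁻¹

Food-to-microorganism ratio F/M = Q S₀ / (V X) = 5.15 × 369 / (4.090 × 2800) = 0.1659 d⁻¹.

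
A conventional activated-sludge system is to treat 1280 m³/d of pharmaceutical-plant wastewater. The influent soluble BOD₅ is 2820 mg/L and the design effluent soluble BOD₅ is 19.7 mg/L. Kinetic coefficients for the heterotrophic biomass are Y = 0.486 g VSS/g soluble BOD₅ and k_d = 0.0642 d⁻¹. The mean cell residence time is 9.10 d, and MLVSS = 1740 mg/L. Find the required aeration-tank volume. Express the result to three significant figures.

V ≈ 5750 m³

From the SRT design equation V = Y Q (S₀−S) θ_c / [X (1 + k_d θ_c)] = 0.486 × 1280 × (2820 − 19.7) × 9.10 / [1740 × (1 + 0.0642 × 9.10)] = 1.59×10^7 / 2757 = 5751 m³.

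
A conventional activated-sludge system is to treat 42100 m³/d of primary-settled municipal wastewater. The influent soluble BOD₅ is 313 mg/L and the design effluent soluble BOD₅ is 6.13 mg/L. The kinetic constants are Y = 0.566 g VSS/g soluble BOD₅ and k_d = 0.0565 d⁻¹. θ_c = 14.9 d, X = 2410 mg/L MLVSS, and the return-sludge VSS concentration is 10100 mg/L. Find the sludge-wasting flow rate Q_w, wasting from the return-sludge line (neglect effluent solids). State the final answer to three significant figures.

Q_w ≈ 393 m³/d

Rearranging the biomass balance for a CMAS with decay, V = Y·Q·ΔS·θ_c / [X·(1+k_d θ_c)] = 0.566 × 42100 × (313 − 6.13) × 14.9 / [2410 × (1 + 0.0565 × 14.9)] = 1.09×10^8 / 4439 = 24545 m³.
Wasting from the return line (neglecting effluent solids): Q_w = V·X / (θ_c·X_r) = 24545 × 2410 / (14.9 × 10100) = 393.1 m³/d.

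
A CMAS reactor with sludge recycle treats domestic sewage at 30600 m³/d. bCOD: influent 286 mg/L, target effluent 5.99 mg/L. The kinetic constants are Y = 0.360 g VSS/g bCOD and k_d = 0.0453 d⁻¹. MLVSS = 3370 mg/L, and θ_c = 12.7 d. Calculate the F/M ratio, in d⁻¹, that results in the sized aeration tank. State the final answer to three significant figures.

Rearranging the biomass balance for a CMAS with decay, V = Y·Q·ΔS·θ_c / [X·(1+k_d θ_c)] = 0.360 × 30600 × (286 − 5.99) × 12.7 / [3370 × (1 + 0.0453 × 12.7)] = 3.92×10^7 / 5309 = 7379 m³.
Food-to-microorganism ratio F/M = Q S₀ / (V X) = 30600 × 286 / (7379 × 3370) = 0.3519 d⁻¹.

F/M ≈ 0.352 d⁻¹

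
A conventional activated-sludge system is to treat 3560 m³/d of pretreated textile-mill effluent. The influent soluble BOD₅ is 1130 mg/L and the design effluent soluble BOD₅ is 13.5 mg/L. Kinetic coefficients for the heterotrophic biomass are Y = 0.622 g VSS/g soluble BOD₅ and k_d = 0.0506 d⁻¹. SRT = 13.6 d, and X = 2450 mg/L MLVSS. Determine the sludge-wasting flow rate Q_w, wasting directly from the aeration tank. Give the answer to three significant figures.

From the SRT design equation V = Y Q (S₀−S) θ_c / [X (1 + k_d θ_c)] = 0.622 × 3560 × (1130 − 13.5) × 13.6 / [2450 × (1 + 0.0506 × 13.6)] = 3.36×10^7 / 4136 = 8129 m³.
For wasting at MLVSS concentration, Q_w = V/θ_c = 8129/13.6 = 597.7 m³/d.

Q_w ≈ 598 m³/d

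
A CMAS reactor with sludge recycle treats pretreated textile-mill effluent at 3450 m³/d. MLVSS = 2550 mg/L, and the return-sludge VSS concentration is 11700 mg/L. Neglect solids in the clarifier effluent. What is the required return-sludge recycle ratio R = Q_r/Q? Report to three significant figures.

Solids balance on the clarifier gives (1+R)X = R·X_r, so R = X/(X_r − X) = 2550 / (11700 − 2550) = 0.2787.

R ≈ 0.279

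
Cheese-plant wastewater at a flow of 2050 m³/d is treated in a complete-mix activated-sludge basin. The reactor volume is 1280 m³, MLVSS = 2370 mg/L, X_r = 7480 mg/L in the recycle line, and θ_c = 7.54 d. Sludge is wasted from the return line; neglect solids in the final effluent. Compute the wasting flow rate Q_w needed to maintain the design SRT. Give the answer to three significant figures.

Q_w ≈ 53.8 m³/d

Q_w = (V·X)/(θ_c X_r) = 1280 × 2370 / (7.54 × 7480) = 53.79 m³/d.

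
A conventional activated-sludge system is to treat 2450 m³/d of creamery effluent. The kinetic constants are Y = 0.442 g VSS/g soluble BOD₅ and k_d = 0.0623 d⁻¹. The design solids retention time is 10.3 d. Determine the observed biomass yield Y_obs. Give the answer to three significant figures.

Y_obs ≈ 0.269 g VSS/g soluble BOD₅

Observed yield with endogenous decay: Y_obs = Y / (1 + k_d·θ_c) = 0.442 / (1 + 0.0623 × 10.3) = 0.442 / 1.642 = 0.2692 g VSS/g soluble BOD₅.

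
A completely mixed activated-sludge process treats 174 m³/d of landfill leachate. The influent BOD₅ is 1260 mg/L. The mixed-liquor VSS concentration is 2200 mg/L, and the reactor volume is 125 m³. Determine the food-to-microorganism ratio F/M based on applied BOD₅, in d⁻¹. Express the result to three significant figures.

Food-to-microorganism ratio F/M = Q S₀ / (V X) = 174 × 1260 / (125.0 × 2200) = 0.7972 d⁻¹.

F/M ≈ 0.797 d⁻¹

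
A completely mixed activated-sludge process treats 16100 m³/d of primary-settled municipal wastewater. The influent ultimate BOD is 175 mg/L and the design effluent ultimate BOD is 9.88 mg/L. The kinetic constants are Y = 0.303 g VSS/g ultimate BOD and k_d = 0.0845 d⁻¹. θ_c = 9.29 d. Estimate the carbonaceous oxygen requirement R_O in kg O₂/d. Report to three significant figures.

R_O ≈ 2020 kg O₂/d

Correct the yield for decay: Y_obs = Y/(1 + k_d θ_c) = 0.303 / (1 + 0.0845 × 9.29) = 0.303 / 1.785 = 0.1697.
Q·(S₀ − S) = 16100 × (175 − 9.88) × 10⁻³ = 2658 kg/d removed.
P_X = Y_obs·Q·(S₀ − S) = 0.1697 × 2658 = 451.3 kg VSS/d.
R_O = Q·ΔS − 1.42 P_X = 2658 − 640.8 = 2018 kg O₂/d.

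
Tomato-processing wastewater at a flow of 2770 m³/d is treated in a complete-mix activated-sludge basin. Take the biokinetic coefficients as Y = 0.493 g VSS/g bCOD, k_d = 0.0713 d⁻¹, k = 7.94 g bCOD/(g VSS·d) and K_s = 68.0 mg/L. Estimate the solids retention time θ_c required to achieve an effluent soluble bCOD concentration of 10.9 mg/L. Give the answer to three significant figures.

Specific growth rate at S = 10.9 mg/L: μ = YkS/(K_s+S) = 0.493·7.94·10.9/(68.0+10.9) = 0.5408 d⁻¹.
θ_c = 1/(μ − k_d) = 1/(0.5408 − 0.0713) = 1/0.4695 = 2.130 d.

θ_c ≈ 2.13 d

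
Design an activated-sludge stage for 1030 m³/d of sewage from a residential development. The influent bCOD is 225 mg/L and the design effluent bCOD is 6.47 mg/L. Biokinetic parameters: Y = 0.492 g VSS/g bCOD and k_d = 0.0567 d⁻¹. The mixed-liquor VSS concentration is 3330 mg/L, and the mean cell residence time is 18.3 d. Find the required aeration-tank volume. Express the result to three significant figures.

Rearranging the biomass balance for a CMAS with decay, V = Y·Q·ΔS·θ_c / [X·(1+k_d θ_c)] = 0.492 × 1030 × (225 − 6.47) × 18.3 / [3330 × (1 + 0.0567 × 18.3)] = 2.03×10^6 / 6785 = 298.7 m³.

V ≈ 299 m³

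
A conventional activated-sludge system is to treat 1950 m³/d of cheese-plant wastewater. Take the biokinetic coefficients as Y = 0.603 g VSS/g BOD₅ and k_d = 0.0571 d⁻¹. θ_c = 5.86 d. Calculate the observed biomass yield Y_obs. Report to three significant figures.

The observed yield is Y_obs = Y/(1 + k_d·θ_c) = 0.603 / (1 + 0.0571 × 5.86) = 0.603 / 1.335 = 0.4518 g VSS per g BOD₅ removed.

Y_obs ≈ 0.452 g VSS/g BOD₅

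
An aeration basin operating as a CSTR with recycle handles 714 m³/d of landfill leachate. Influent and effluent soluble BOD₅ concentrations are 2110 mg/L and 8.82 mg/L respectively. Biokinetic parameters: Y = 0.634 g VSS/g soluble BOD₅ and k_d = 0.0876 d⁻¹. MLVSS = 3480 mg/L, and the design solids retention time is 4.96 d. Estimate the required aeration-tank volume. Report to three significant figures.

V ≈ 945 m³

Steady-state biomass mass balance: V·X·(1 + k_d·θ_c) = Y·Q·(S₀ − S)·θ_c, so V = 0.634 × 714 × (2110 − 8.82) × 4.96 / [3480 × (1 + 0.0876 × 4.96)] = 4.72×10^6 / 4992 = 945.0 m³.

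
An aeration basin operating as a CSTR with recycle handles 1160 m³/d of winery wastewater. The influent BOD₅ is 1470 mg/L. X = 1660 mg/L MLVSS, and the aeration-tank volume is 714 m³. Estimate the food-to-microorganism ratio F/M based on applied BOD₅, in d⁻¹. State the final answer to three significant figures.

F/M ≈ 1.44 d⁻¹

F/M = applied load / biomass = Q·S₀/(V·X) = 1160 × 1470 / (714.0 × 1660) = 1.439 d⁻¹.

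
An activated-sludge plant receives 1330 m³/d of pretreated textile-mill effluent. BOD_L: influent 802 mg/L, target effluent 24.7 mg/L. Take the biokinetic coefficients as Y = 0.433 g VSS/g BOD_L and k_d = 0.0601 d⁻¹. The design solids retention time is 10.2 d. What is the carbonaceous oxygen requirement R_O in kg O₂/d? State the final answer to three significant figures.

R_O ≈ 640 kg O₂/d

Y_obs = Y / (1 + k_d θ_c) = 0.433 / (1 + 0.0601 × 10.2) = 0.433 / 1.613 = 0.2684.
Substrate removed = Q·(S₀ − S) = 1330 m³/d × (802 − 24.7) g/m³ = 1.03×10^6 g/d = 1034 kg/d.
P_X = Y_obs·Q·(S₀ − S) = 0.2684 × 1034 = 277.5 kg VSS/d.
R_O = Q·ΔS − 1.42 P_X = 1034 − 394.1 = 639.7 kg O₂/d.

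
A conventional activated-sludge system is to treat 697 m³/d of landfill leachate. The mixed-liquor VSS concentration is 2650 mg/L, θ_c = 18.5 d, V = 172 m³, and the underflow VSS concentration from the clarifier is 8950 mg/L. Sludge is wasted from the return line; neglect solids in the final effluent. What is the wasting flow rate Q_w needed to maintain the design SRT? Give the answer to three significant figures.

Q_w ≈ 2.75 m³/d

θ_c = V·X/(Q_w·X_r) when wasting from the recycle, so Q_w = V·X/(θ_c·X_r) = 172.0 × 2650 / (18.5 × 8950) = 2.753 m³/d.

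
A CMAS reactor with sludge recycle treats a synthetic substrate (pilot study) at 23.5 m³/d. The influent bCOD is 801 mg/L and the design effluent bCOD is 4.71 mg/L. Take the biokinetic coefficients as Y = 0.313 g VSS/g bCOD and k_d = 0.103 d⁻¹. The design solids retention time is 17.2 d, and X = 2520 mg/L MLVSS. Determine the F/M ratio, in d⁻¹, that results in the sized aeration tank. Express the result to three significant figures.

From the SRT design equation V = Y Q (S₀−S) θ_c / [X (1 + k_d θ_c)] = 0.313 × 23.5 × (801 − 4.71) × 17.2 / [2520 × (1 + 0.103 × 17.2)] = 1.01×10^5 / 6984 = 14.42 m³.
F/M = applied load / biomass = Q·S₀/(V·X) = 23.5 × 801 / (14.42 × 2520) = 0.5179 d⁻¹.

F/M ≈ 0.518 d⁻¹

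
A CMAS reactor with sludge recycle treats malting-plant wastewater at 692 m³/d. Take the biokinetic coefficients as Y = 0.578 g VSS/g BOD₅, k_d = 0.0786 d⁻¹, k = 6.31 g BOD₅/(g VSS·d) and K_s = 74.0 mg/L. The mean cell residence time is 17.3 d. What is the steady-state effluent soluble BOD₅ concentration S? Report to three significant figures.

S ≈ 2.88 mg/L

Effluent substrate depends only on kinetics and SRT: S = K_s(1 + k_d θ_c) / [θ_c(Yk − k_d) − 1] = 74.0 × (1 + 0.0786 × 17.3) / [17.3 × (0.578 × 6.31 − 0.0786) − 1] = 174.6 / 60.74 = 2.875 mg/L.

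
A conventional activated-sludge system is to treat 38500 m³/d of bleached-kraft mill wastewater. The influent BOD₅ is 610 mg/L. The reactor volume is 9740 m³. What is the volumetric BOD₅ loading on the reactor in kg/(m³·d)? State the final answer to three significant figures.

L_v ≈ 2.41 kg BOD₅/(m³·d)

Applied BOD₅ load per unit volume = Q·S₀/V = (38500 × 610/1000)/9740 = 2.411 kg BOD₅·m⁻³·d⁻¹.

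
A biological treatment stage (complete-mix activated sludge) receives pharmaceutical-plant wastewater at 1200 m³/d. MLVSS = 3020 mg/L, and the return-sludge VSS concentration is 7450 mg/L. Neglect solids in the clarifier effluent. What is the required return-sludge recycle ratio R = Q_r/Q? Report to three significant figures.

Solids balance on the clarifier gives (1+R)X = R·X_r, so R = X/(X_r − X) = 3020 / (7450 − 3020) = 0.6817.

R ≈ 0.682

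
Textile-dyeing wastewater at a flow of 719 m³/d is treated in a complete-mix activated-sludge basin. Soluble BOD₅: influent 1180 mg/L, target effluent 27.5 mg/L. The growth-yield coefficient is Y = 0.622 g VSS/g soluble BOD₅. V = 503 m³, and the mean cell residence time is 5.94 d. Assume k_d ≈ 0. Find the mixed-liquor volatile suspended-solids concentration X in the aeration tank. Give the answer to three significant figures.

X = Y·Q·ΔS·θ_c / V = 0.622 × 719 × (1180 − 27.5) × 5.94 / 503 = 6087 mg/L.

X ≈ 6090 mg/L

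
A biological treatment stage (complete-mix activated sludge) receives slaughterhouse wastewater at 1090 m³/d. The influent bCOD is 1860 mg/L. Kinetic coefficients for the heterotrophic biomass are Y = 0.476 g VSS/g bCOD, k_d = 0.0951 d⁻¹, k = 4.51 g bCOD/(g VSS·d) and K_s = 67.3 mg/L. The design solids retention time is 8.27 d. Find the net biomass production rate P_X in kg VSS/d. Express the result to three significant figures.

P_X ≈ 538 kg VSS/d

For a completely mixed reactor with recycle the Lawrence–McCarty relation gives S = K_s·(1 + k_d·θ_c) / [θ_c·(Y·k − k_d) − 1] = 67.3 × (1 + 0.0951 × 8.27) / [8.27 × (0.476 × 4.51 − 0.0951) − 1] = 120.2 / 15.97 = 7.530 mg/L.
The observed yield is Y_obs = Y/(1 + k_d·θ_c) = 0.476 / (1 + 0.0951 × 8.27) = 0.476 / 1.786 = 0.2664 g VSS per g bCOD removed.
ΔS = 1860 − 7.53 = 1852 mg/L, so the substrate removal rate is 1090 × 1852/1000 = 2019 kg bCOD/d.
So the net sludge growth is P_X = 0.2664 × 2019 = 538.0 kg VSS/d.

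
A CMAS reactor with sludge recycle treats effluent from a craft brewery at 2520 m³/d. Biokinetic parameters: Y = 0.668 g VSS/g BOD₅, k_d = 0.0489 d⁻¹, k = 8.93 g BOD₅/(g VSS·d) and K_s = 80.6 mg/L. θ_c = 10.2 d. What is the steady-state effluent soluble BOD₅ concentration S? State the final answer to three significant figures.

S ≈ 2.04 mg/L

For a completely mixed reactor with recycle the Lawrence–McCarty relation gives S = K_s·(1 + k_d·θ_c) / [θ_c·(Y·k − k_d) − 1] = 80.6 × (1 + 0.0489 × 10.2) / [10.2 × (0.668 × 8.93 − 0.0489) − 1] = 120.8 / 59.35 = 2.036 mg/L.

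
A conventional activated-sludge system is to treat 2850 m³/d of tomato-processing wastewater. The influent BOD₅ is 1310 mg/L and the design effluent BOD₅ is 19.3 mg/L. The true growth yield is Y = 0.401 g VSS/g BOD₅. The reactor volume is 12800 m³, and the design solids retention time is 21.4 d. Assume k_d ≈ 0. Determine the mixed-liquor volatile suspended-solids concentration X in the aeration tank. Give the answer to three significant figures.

From V·X = Y·Q·(S₀ − S)·θ_c (decay neglected): X = 0.401 × 2850 × (1310 − 19.3) × 21.4 / 12800 = 2466 mg/L.

X ≈ 2470 mg/L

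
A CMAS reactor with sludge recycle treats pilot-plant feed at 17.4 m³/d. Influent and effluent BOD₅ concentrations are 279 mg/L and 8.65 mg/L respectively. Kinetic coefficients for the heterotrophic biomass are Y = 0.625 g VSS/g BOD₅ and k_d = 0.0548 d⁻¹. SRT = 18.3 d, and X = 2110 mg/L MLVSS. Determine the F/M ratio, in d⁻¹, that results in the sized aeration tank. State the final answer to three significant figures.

Steady-state biomass mass balance: V·X·(1 + k_d·θ_c) = Y·Q·(S₀ − S)·θ_c, so V = 0.625 × 17.4 × (279 − 8.65) × 18.3 / [2110 × (1 + 0.0548 × 18.3)] = 5.38×10^4 / 4226 = 12.73 m³.
F/M = applied load / biomass = Q·S₀/(V·X) = 17.4 × 279 / (12.73 × 2110) = 0.1807 d⁻¹.

F/M ≈ 0.181 d⁻¹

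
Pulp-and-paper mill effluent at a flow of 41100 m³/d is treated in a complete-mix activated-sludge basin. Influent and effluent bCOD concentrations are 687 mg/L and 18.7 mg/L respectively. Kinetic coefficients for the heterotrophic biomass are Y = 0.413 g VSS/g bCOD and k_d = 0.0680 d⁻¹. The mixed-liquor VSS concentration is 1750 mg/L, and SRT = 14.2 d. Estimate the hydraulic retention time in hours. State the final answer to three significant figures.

From the SRT design equation V = Y Q (S₀−S) θ_c / [X (1 + k_d θ_c)] = 0.413 × 41100 × (687 − 18.7) × 14.2 / [1750 × (1 + 0.0680 × 14.2)] = 1.61×10^8 / 3440 = 46829 m³.
τ = V/Q = 46829/41100 = 1.139 d, or 27.35 h.

τ ≈ 27.3 h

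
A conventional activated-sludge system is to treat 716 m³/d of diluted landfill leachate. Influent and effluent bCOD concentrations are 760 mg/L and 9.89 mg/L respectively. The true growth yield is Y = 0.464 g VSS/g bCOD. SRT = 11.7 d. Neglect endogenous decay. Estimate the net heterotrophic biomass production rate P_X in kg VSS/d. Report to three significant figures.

No decay correction is needed, so Y_obs = Y = 0.464.
Substrate removed = Q·(S₀ − S) = 716 m³/d × (760 − 9.89) g/m³ = 5.37×10^5 g/d = 537.1 kg/d.
Net biomass production P_X = Y_obs × Q·(S₀ − S) = 0.4640 × 537.1 = 249.2 kg VSS/d.

P_X ≈ 249 kg VSS/d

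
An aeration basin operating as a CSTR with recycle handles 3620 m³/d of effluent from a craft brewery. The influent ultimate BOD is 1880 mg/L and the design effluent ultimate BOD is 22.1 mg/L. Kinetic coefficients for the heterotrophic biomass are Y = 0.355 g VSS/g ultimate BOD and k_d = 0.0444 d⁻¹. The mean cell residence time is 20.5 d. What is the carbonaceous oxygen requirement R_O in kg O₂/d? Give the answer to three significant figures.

R_O ≈ 4950 kg O₂/d

Y_obs = Y / (1 + k_d θ_c) = 0.355 / (1 + 0.0444 × 20.5) = 0.355 / 1.910 = 0.1858.
Substrate removed = Q·(S₀ − S) = 3620 m³/d × (1880 − 22.1) g/m³ = 6.73×10^6 g/d = 6726 kg/d.
Biomass synthesised: P_X = Y_obs × 6726 = 1250 kg VSS/d.
Carbonaceous O₂ demand = substrate oxidised − cell-mass equivalent = 6726 − 1.42 × 1250 = 4951 kg O₂/d.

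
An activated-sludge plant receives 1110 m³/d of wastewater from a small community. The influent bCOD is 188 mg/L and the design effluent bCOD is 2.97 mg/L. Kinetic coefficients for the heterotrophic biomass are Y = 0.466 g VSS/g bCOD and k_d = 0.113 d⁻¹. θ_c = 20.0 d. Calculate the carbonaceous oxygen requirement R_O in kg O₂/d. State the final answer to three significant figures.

R_O ≈ 164 kg O₂/d

Y_obs = Y / (1 + k_d θ_c) = 0.466 / (1 + 0.113 × 20.0) = 0.466 / 3.260 = 0.1429.
Mass of bCOD removed per day: Q(S₀ − S) = 1110 × 185.0 g/m³ = 205.4 kg/d.
P_X = Y_obs·Q·(S₀ − S) = 0.1429 × 205.4 = 29.36 kg VSS/d.
R_O = Q·(S₀ − S) − 1.42·P_X = 205.4 − 1.42 × 29.36 = 163.7 kg O₂/d.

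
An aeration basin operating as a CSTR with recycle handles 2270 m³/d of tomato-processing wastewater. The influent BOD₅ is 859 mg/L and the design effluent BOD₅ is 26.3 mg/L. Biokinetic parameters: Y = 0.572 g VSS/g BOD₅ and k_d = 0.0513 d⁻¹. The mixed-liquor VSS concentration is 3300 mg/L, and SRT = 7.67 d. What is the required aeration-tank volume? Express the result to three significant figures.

Steady-state biomass mass balance: V·X·(1 + k_d·θ_c) = Y·Q·(S₀ − S)·θ_c, so V = 0.572 × 2270 × (859 − 26.3) × 7.67 / [3300 × (1 + 0.0513 × 7.67)] = 8.29×10^6 / 4598 = 1803 m³.

V ≈ 1800 m³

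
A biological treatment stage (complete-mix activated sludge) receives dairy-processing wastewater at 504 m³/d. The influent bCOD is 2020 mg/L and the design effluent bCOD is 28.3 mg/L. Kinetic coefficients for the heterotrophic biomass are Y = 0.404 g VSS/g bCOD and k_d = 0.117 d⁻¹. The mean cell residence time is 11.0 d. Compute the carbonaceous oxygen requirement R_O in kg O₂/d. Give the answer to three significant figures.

Correct the yield for decay: Y_obs = Y/(1 + k_d θ_c) = 0.404 / (1 + 0.117 × 11.0) = 0.404 / 2.287 = 0.1767.
Mass of bCOD removed per day: Q(S₀ − S) = 504 × 1992 g/m³ = 1004 kg/d.
Net sludge production P_X = 0.1767 × 1004 = 177.3 kg VSS/d.
R_O = Q·(S₀ − S) − 1.42·P_X = 1004 − 1.42 × 177.3 = 752.0 kg O₂/d.

R_O ≈ 752 kg O₂/d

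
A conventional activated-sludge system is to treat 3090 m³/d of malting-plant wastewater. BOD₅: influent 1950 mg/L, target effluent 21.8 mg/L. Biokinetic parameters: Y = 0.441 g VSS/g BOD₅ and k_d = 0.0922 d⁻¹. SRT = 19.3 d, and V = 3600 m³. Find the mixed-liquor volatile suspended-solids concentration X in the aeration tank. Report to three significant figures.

X ≈ 5070 mg/L

From V·X·(1 + k_d·θ_c) = Y·Q·(S₀ − S)·θ_c: X = 0.441 × 3090 × (1950 − 21.8) × 19.3 / [3600 × (1 + 0.0922 × 19.3)] = 5068 mg/L.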